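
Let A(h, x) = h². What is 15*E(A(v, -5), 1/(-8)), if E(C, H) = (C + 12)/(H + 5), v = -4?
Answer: 1120/13 ≈ 86.154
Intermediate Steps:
E(C, H) = (12 + C)/(5 + H)
15*E(A(v, -5), 1/(-8)) = 15*((12 + (-4)²)/(5 + 1/(-8))) = 15*((12 + 16)/(5 - ⅛)) = 15*(28/(39/8)) = 15*((8/39)*28) = 15*(224/39) = 1120/13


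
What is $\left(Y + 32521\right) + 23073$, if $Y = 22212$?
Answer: $77806$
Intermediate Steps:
$\left(Y + 32521\right) + 23073 = \left(22212 + 32521\right) + 23073 = 54733 + 23073 = 77806$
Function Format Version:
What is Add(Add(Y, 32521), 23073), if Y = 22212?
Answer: 77806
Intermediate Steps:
Add(Add(Y, 32521), 23073) = Add(Add(22212, 32521), 23073) = Add(54733, 23073) = 77806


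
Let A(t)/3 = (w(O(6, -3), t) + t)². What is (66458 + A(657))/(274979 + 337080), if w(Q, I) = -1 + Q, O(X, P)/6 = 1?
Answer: 1381190/612059 ≈ 2.2566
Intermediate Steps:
O(X, P) = 6 (O(X, P) = 6*1 = 6)
A(t) = 3*(5 + t)² (A(t) = 3*((-1 + 6) + t)² = 3*(5 + t)²)
(66458 + A(657))/(274979 + 337080) = (66458 + 3*(5 + 657)²)/(274979 + 337080) = (66458 + 3*662²)/612059 = (66458 + 3*438244)*(1/612059) = (66458 + 1314732)*(1/612059) = 1381190*(1/612059) = 1381190/612059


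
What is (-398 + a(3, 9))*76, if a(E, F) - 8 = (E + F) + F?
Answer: -28044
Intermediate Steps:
a(E, F) = 8 + E + 2*F (a(E, F) = 8 + ((E + F) + F) = 8 + (E + 2*F) = 8 + E + 2*F)
(-398 + a(3, 9))*76 = (-398 + (8 + 3 + 2*9))*76 = (-398 + (8 + 3 + 18))*76 = (-398 + 29)*76 = -369*76 = -28044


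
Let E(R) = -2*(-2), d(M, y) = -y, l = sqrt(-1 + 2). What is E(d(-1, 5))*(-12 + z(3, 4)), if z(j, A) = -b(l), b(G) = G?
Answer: -52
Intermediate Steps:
l = 1 (l = sqrt(1) = 1)
z(j, A) = -1 (z(j, A) = -1*1 = -1)
E(R) = 4
E(d(-1, 5))*(-12 + z(3, 4)) = 4*(-12 - 1) = 4*(-13) = -52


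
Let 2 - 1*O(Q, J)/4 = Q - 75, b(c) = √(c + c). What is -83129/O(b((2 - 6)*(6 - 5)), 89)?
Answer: -6400933/23748 - 83129*I*√2/11874 ≈ -269.54 - 9.9008*I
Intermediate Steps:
b(c) = √2*√c (b(c) = √(2*c) = √2*√c)
O(Q, J) = 308 - 4*Q (O(Q, J) = 8 - 4*(Q - 75) = 8 - 4*(-75 + Q) = 8 + (300 - 4*Q) = 308 - 4*Q)
-83129/O(b((2 - 6)*(6 - 5)), 89) = -83129/(308 - 4*√2*√((2 - 6)*(6 - 5))) = -83129/(308 - 4*√2*√(-4*1)) = -83129/(308 - 4*√2*√(-4)) = -83129/(308 - 4*√2*2*I) = -83129/(308 - 8*I*√2)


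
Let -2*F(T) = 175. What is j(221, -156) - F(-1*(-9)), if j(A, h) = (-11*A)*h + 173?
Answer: 758993/2 ≈ 3.7950e+5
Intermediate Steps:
j(A, h) = 173 - 11*A*h (j(A, h) = -11*A*h + 173 = 173 - 11*A*h)
F(T) = -175/2 (F(T) = -1/2*175 = -175/2)
j(221, -156) - F(-1*(-9)) = (173 - 11*221*(-156)) - 1*(-175/2) = (173 + 379236) + 175/2 = 379409 + 175/2 = 758993/2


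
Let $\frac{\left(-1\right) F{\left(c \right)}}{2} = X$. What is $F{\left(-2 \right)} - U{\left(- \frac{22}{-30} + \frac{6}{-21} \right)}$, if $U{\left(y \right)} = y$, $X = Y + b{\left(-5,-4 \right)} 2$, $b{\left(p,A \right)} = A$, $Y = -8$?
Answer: $\frac{3313}{105} \approx 31.552$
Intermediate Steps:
$X = -16$ ($X = -8 - 8 = -16$)
$F{\left(c \right)} = 32$ ($F{\left(c \right)} = \left(-2\right) \left(-16\right) = 32$)
$F{\left(-2 \right)} - U{\left(- \frac{22}{-30} + \frac{6}{-21} \right)} = 32 - \left(- \frac{22}{-30} + \frac{6}{-21}\right) = 32 - \left(\left(-22\right) \left(- \frac{1}{30}\right) + 6 \left(- \frac{1}{21}\right)\right) = 32 - \left(\frac{11}{15} - \frac{2}{7}\right) = 32 - \frac{47}{105} = \frac{3313}{105}$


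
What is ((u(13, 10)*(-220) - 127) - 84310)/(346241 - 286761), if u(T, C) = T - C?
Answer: -85097/59480 ≈ -1.4307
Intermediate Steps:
((u(13, 10)*(-220) - 127) - 84310)/(346241 - 286761) = (((13 - 1*10)*(-220) - 127) - 84310)/(346241 - 286761) = (((13 - 10)*(-220) - 127) - 84310)/59480 = ((3*(-220) - 127) - 84310)*(1/59480) = ((-660 - 127) - 84310)*(1/59480) = (-787 - 84310)*(1/59480) = -85097*1/59480 = -85097/59480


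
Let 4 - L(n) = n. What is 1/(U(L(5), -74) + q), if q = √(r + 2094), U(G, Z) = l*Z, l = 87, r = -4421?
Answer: -6438/41450171 - I*√2327/41450171 ≈ -0.00015532 - 1.1638e-6*I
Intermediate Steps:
L(n) = 4 - n
U(G, Z) = 87*Z
q = I*√2327 (q = √(-4421 + 2094) = √(-2327) = I*√2327 ≈ 48.239*I)
1/(U(L(5), -74) + q) = 1/(87*(-74) + I*√2327) = 1/(-6438 + I*√2327)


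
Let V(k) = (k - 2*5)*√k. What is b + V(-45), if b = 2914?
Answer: 2914 - 165*I*√5 ≈ 2914.0 - 368.95*I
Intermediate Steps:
V(k) = √k*(-10 + k) (V(k) = (k - 10)*√k = (-10 + k)*√k = √k*(-10 + k))
b + V(-45) = 2914 + √(-45)*(-10 - 45) = 2914 + (3*I*√5)*(-55) = 2914 - 165*I*√5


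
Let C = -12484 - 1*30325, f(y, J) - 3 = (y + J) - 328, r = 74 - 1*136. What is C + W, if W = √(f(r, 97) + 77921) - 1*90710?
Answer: -133519 + √77631 ≈ -1.3324e+5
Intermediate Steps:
r = -62 (r = 74 - 136 = -62)
f(y, J) = -325 + J + y (f(y, J) = 3 + ((y + J) - 328) = 3 + ((J + y) - 328) = 3 + (-328 + J + y) = -325 + J + y)
C = -42809 (C = -12484 - 30325 = -42809)
W = -90710 + √77631 (W = √((-325 + 97 - 62) + 77921) - 1*90710 = √(-290 + 77921) - 90710 = √77631 - 90710 = -90710 + √77631 ≈ -90431.)
C + W = -42809 + (-90710 + √77631) = -133519 + √77631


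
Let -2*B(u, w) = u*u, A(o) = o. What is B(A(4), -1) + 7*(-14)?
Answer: -106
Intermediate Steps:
B(u, w) = -u**2/2 (B(u, w) = -u*u/2 = -u**2/2)
B(A(4), -1) + 7*(-14) = -1/2*4**2 + 7*(-14) = -1/2*16 - 98 = -8 - 98 = -106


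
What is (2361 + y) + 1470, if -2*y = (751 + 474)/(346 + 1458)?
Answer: 13821023/3608 ≈ 3830.7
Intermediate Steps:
y = -1225/3608 (y = -(751 + 474)/(2*(346 + 1458)) = -1225/(2*1804) = -1/2*1225/1804 = -1225/3608 ≈ -0.33952)
(2361 + y) + 1470 = (2361 - 1225/3608) + 1470 = 8517263/3608 + 1470 = 13821023/3608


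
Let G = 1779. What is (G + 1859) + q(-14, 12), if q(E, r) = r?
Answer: 3650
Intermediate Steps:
(G + 1859) + q(-14, 12) = (1779 + 1859) + 12 = 3638 + 12 = 3650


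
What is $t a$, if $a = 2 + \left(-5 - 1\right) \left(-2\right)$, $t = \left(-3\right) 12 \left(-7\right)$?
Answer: $3528$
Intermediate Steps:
$t = 252$ ($t = \left(-36\right) \left(-7\right) = 252$)
$a = 14$ ($a = 2 + \left(-5 - 1\right) \left(-2\right) = 2 - -12 = 2 + 12 = 14$)
$t a = 252 \cdot 14 = 3528$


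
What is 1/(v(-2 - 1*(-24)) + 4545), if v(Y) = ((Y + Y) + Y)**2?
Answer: 1/8901 ≈ 0.00011235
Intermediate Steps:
v(Y) = 9*Y**2 (v(Y) = (2*Y + Y)**2 = (3*Y)**2 = 9*Y**2)
1/(v(-2 - 1*(-24)) + 4545) = 1/(9*(-2 - 1*(-24))**2 + 4545) = 1/(9*(-2 + 24)**2 + 4545) = 1/(9*22**2 + 4545) = 1/(9*484 + 4545) = 1/(4356 + 4545) = 1/8901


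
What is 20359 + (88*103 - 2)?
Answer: 29421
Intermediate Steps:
20359 + (88*103 - 2) = 20359 + (9064 - 2) = 20359 + 9062 = 29421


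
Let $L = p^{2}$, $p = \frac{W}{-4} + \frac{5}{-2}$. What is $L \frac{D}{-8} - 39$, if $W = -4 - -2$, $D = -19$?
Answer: $- \frac{59}{2} \approx -29.5$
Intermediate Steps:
$W = -2$ ($W = -4 + 2 = -2$)
$p = -2$ ($p = - \frac{2}{-4} + \frac{5}{-2} = \left(-2\right) \left(- \frac{1}{4}\right) + 5 \left(- \frac{1}{2}\right) = \frac{1}{2} - \frac{5}{2} = -2$)
$L = 4$ ($L = \left(-2\right)^{2} = 4$)
$L \frac{D}{-8} - 39 = 4 \left(- \frac{19}{-8}\right) - 39 = 4 \left(\left(-19\right) \left(- \frac{1}{8}\right)\right) - 39 = 4 \cdot \frac{19}{8} - 39 = \frac{19}{2} - 39 = - \frac{59}{2}$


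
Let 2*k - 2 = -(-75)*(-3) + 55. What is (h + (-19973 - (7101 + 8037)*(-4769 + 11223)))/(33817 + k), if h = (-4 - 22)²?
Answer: -97719949/33733 ≈ -2896.9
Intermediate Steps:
h = 676 (h = (-26)² = 676)
k = -84 (k = 1 + (-(-75)*(-3) + 55)/2 = 1 + (-25*9 + 55)/2 = 1 + (-225 + 55)/2 = 1 + (½)*(-170) = 1 - 85 = -84)
(h + (-19973 - (7101 + 8037)*(-4769 + 11223)))/(33817 + k) = (676 + (-19973 - (7101 + 8037)*(-4769 + 11223)))/(33817 - 84) = (676 + (-19973 - 15138*6454))/33733 = (676 + (-19973 - 1*97700652))*(1/33733) = (676 + (-19973 - 97700652))*(1/33733) = (676 - 97720625)*(1/33733) = -97719949*1/33733 = -97719949/33733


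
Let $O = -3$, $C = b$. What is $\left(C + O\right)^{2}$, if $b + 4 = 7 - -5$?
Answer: $25$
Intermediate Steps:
$b = 8$ ($b = -4 + \left(7 - -5\right) = -4 + \left(7 + 5\right) = -4 + 12 = 8$)
$C = 8$
$\left(C + O\right)^{2} = \left(8 - 3\right)^{2} = 5^{2} = 25$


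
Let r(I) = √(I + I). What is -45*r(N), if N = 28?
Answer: -90*√14 ≈ -336.75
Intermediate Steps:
r(I) = √2*√I (r(I) = √(2*I) = √2*√I)
-45*r(N) = -45*√2*√28 = -45*√2*2*√7 = -90*√14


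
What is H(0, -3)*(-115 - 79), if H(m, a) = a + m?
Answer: 582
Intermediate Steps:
H(0, -3)*(-115 - 79) = (-3 + 0)*(-115 - 79) = -3*(-194) = 582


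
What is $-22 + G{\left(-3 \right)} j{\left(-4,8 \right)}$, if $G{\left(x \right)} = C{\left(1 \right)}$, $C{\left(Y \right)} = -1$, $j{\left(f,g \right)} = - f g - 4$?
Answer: $-50$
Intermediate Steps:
$j{\left(f,g \right)} = -4 - f g$ ($j{\left(f,g \right)} = - f g - 4 = -4 - f g$)
$G{\left(x \right)} = -1$
$-22 + G{\left(-3 \right)} j{\left(-4,8 \right)} = -22 - \left(-4 - \left(-4\right) 8\right) = -22 - \left(-4 + 32\right) = -22 - 28 = -50$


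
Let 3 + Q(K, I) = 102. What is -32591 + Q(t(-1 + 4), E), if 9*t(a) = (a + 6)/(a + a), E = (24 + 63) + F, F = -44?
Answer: -32492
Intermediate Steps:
E = 43 (E = (24 + 63) - 44 = 87 - 44 = 43)
t(a) = (6 + a)/(18*a) (t(a) = ((a + 6)/(a + a))/9 = ((6 + a)/((2*a)))/9 = ((6 + a)*(1/(2*a)))/9 = ((6 + a)/(2*a))/9 = (6 + a)/(18*a))
Q(K, I) = 99 (Q(K, I) = -3 + 102 = 99)
-32591 + Q(t(-1 + 4), E) = -32591 + 99 = -32492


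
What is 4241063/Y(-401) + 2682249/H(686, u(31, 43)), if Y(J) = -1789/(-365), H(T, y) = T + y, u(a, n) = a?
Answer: 371568645292/427571 ≈ 8.6902e+5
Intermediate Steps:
Y(J) = 1789/365 (Y(J) = -1789*(-1/365) = 1789/365)
4241063/Y(-401) + 2682249/H(686, u(31, 43)) = 4241063/(1789/365) + 2682249/(686 + 31) = 4241063*(365/1789) + 2682249/717 = 1547987995/1789 + 2682249*(1/717) = 1547987995/1789 + 894083/239 = 371568645292/427571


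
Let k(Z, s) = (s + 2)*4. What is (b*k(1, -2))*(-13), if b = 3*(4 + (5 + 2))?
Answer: 0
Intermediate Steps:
b = 33 (b = 3*(4 + 7) = 3*11 = 33)
k(Z, s) = 8 + 4*s (k(Z, s) = (2 + s)*4 = 8 + 4*s)
(b*k(1, -2))*(-13) = (33*(8 + 4*(-2)))*(-13) = (33*(8 - 8))*(-13) = (33*0)*(-13) = 0*(-13) = 0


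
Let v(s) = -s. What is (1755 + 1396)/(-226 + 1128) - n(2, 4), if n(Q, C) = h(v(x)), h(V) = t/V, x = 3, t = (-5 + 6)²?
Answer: 10355/2706 ≈ 3.8267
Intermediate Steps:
t = 1 (t = 1² = 1)
h(V) = 1/V
n(Q, C) = -⅓ (n(Q, C) = 1/(-1*3) = 1/(-3) = -⅓)
(1755 + 1396)/(-226 + 1128) - n(2, 4) = (1755 + 1396)/(-226 + 1128) - 1*(-⅓) = 3151/902 + ⅓ = 10355/2706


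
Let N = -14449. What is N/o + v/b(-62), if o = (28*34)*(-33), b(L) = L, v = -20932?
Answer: 329247775/973896 ≈ 338.07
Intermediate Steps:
o = -31416 (o = 952*(-33) = -31416)
N/o + v/b(-62) = -14449/(-31416) - 20932/(-62) = -14449*(-1/31416) - 20932*(-1/62) = 14449/31416 + 10466/31 = 329247775/973896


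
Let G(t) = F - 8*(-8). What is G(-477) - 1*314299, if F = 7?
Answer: -314228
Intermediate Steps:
G(t) = 71 (G(t) = 7 - 8*(-8) = 7 + 64 = 71)
G(-477) - 1*314299 = 71 - 1*314299 = 71 - 314299 = -314228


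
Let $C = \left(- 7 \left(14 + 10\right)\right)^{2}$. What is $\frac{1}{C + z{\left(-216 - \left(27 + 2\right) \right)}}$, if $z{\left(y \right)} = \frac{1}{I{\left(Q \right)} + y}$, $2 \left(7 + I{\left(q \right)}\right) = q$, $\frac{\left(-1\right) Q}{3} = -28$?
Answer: $\frac{210}{5927039} \approx 3.5431 \cdot 10^{-5}$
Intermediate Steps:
$Q = 84$ ($Q = \left(-3\right) \left(-28\right) = 84$)
$I{\left(q \right)} = -7 + \frac{q}{2}$
$z{\left(y \right)} = \frac{1}{35 + y}$ ($z{\left(y \right)} = \frac{1}{\left(-7 + \frac{1}{2} \cdot 84\right) + y} = \frac{1}{\left(-7 + 42\right) + y} = \frac{1}{35 + y}$)
$C = 28224$ ($C = \left(\left(-7\right) 24\right)^{2} = \left(-168\right)^{2} = 28224$)
$\frac{1}{C + z{\left(-216 - \left(27 + 2\right) \right)}} = \frac{1}{28224 + \frac{1}{35 - 245}} = \frac{1}{28224 + \frac{1}{-210}} = \frac{1}{28224 - \frac{1}{210}} = \frac{1}{\frac{5927039}{210}} = \frac{210}{5927039}$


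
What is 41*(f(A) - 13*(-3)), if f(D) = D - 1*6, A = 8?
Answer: 1681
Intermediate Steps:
f(D) = -6 + D (f(D) = D - 6 = -6 + D)
41*(f(A) - 13*(-3)) = 41*((-6 + 8) - 13*(-3)) = 41*(2 + 39) = 41*41 = 1681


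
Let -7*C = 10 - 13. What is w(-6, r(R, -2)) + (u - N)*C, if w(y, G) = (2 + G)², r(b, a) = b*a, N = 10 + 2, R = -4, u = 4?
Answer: 676/7 ≈ 96.571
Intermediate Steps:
N = 12
r(b, a) = a*b
C = 3/7 (C = -(10 - 13)/7 = -⅐*(-3) = 3/7 ≈ 0.42857)
w(-6, r(R, -2)) + (u - N)*C = (2 - 2*(-4))² + (4 - 1*12)*(3/7) = (2 + 8)² + (4 - 12)*(3/7) = 10² - 8*3/7 = 100 - 24/7 = 676/7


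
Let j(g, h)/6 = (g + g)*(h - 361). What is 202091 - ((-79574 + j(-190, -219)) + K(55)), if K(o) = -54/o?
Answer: -57240371/55 ≈ -1.0407e+6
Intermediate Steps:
j(g, h) = 12*g*(-361 + h) (j(g, h) = 6*((g + g)*(h - 361)) = 6*((2*g)*(-361 + h)) = 6*(2*g*(-361 + h)) = 12*g*(-361 + h))
202091 - ((-79574 + j(-190, -219)) + K(55)) = 202091 - ((-79574 + 12*(-190)*(-361 - 219)) - 54/55) = 202091 - ((-79574 + 12*(-190)*(-580)) - 54*1/55) = 202091 - ((-79574 + 1322400) - 54/55) = 202091 - (1242826 - 54/55) = 202091 - 1*68355376/55 = 202091 - 68355376/55 = -57240371/55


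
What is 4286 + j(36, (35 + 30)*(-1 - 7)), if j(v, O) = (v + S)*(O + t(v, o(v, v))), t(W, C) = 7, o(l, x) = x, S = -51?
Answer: 11981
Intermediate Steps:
j(v, O) = (-51 + v)*(7 + O) (j(v, O) = (v - 51)*(O + 7) = (-51 + v)*(7 + O))
4286 + j(36, (35 + 30)*(-1 - 7)) = 4286 + (-357 - 51*(35 + 30)*(-1 - 7) + 7*36 + ((35 + 30)*(-1 - 7))*36) = 4286 + (-357 - 3315*(-8) + 252 + (65*(-8))*36) = 4286 + (-357 - 51*(-520) + 252 - 520*36) = 4286 + (-357 + 26520 + 252 - 18720) = 4286 + 7695 = 11981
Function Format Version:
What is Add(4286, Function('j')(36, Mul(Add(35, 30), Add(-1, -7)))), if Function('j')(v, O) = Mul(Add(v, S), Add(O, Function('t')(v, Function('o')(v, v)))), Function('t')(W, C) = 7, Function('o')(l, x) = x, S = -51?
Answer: 11981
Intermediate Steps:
Function('j')(v, O) = Mul(Add(-51, v), Add(7, O)) (Function('j')(v, O) = Mul(Add(v, -51), Add(O, 7)) = Mul(Add(-51, v), Add(7, O)))
Add(4286, Function('j')(36, Mul(Add(35, 30), Add(-1, -7)))) = Add(4286, Add(-357, Mul(-51, Mul(Add(35, 30), Add(-1, -7))), Mul(7, 36), Mul(Mul(Add(35, 30), Add(-1, -7)), 36))) = Add(4286, Add(-357, Mul(-51, Mul(65, -8)), 252, Mul(Mul(65, -8), 36))) = Add(4286, Add(-357, Mul(-51, -520), 252, Mul(-520, 36))) = Add(4286, Add(-357, 26520, 252, -18720)) = Add(4286, 7695) = 11981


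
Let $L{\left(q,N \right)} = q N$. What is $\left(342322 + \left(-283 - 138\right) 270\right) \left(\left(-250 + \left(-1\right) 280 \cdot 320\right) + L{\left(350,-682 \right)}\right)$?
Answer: $-75123614600$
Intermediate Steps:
$L{\left(q,N \right)} = N q$
$\left(342322 + \left(-283 - 138\right) 270\right) \left(\left(-250 + \left(-1\right) 280 \cdot 320\right) + L{\left(350,-682 \right)}\right) = \left(342322 + \left(-283 - 138\right) 270\right) \left(\left(-250 + \left(-1\right) 280 \cdot 320\right) - 238700\right) = \left(342322 - 113670\right) \left(\left(-250 - 89600\right) - 238700\right) = 228652 \left(-89850 - 238700\right) = 228652 \left(-328550\right) = -75123614600$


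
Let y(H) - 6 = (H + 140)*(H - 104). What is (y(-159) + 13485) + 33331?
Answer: 51819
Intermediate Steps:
y(H) = 6 + (-104 + H)*(140 + H) (y(H) = 6 + (H + 140)*(H - 104) = 6 + (140 + H)*(-104 + H) = 6 + (-104 + H)*(140 + H))
(y(-159) + 13485) + 33331 = ((-14554 + (-159)² + 36*(-159)) + 13485) + 33331 = ((-14554 + 25281 - 5724) + 13485) + 33331 = (5003 + 13485) + 33331 = 18488 + 33331 = 51819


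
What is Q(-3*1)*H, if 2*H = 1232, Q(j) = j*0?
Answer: 0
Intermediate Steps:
Q(j) = 0
H = 616 (H = (½)*1232 = 616)
Q(-3*1)*H = 0*616 = 0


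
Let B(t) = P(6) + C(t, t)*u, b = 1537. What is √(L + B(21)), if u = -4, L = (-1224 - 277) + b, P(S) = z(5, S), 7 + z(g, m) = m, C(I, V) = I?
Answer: 7*I ≈ 7.0*I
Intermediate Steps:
z(g, m) = -7 + m
P(S) = -7 + S
L = 36 (L = (-1224 - 277) + 1537 = -1501 + 1537 = 36)
B(t) = -1 - 4*t (B(t) = (-7 + 6) + t*(-4) = -1 - 4*t)
√(L + B(21)) = √(36 + (-1 - 4*21)) = √(36 + (-1 - 84)) = √(36 - 85) = √(-49) = 7*I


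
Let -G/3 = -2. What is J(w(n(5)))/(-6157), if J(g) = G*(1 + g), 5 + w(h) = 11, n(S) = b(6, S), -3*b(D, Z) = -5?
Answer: -42/6157 ≈ -0.0068215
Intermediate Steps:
G = 6 (G = -3*(-2) = 6)
b(D, Z) = 5/3 (b(D, Z) = -⅓*(-5) = 5/3)
n(S) = 5/3
w(h) = 6 (w(h) = -5 + 11 = 6)
J(g) = 6 + 6*g (J(g) = 6*(1 + g) = 6 + 6*g)
J(w(n(5)))/(-6157) = (6 + 6*6)/(-6157) = (6 + 36)*(-1/6157) = 42*(-1/6157) = -42/6157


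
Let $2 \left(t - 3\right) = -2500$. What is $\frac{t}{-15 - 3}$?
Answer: $\frac{1247}{18} \approx 69.278$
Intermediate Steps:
$t = -1247$ ($t = 3 + \frac{1}{2} \left(-2500\right) = 3 - 1250 = -1247$)
$\frac{t}{-15 - 3} = - \frac{1247}{-15 - 3} = - \frac{1247}{-18} = \left(-1247\right) \left(- \frac{1}{18}\right) = \frac{1247}{18}$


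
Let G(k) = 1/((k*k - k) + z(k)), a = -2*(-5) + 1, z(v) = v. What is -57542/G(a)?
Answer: -6962582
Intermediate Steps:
a = 11 (a = 10 + 1 = 11)
G(k) = k⁻² (G(k) = 1/((k*k - k) + k) = 1/((k² - k) + k) = 1/(k²) = k⁻²)
-57542/G(a) = -57542/(11⁻²) = -57542/1/121 = -57542*121 = -6962582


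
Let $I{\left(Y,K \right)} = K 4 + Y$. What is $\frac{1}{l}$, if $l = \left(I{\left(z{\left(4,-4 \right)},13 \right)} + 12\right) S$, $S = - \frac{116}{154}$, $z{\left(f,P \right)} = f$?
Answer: $- \frac{77}{3944} \approx -0.019523$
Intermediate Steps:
$I{\left(Y,K \right)} = Y + 4 K$ ($I{\left(Y,K \right)} = 4 K + Y = Y + 4 K$)
$S = - \frac{58}{77}$ ($S = \left(-116\right) \frac{1}{154} = - \frac{58}{77} \approx -0.75325$)
$l = - \frac{3944}{77}$ ($l = \left(\left(4 + 4 \cdot 13\right) + 12\right) \left(- \frac{58}{77}\right) = \left(\left(4 + 52\right) + 12\right) \left(- \frac{58}{77}\right) = \left(56 + 12\right) \left(- \frac{58}{77}\right) = 68 \left(- \frac{58}{77}\right) = - \frac{3944}{77} \approx -51.221$)
$\frac{1}{l} = \frac{1}{- \frac{3944}{77}} = - \frac{77}{3944}$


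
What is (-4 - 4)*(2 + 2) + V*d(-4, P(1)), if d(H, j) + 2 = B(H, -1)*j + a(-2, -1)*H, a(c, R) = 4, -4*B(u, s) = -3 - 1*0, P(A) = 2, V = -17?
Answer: 497/2 ≈ 248.50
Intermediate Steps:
B(u, s) = 3/4 (B(u, s) = -(-3 - 1*0)/4 = -(-3 + 0)/4 = -1/4*(-3) = 3/4)
d(H, j) = -2 + 4*H + 3*j/4 (d(H, j) = -2 + (3*j/4 + 4*H) = -2 + (4*H + 3*j/4) = -2 + 4*H + 3*j/4)
(-4 - 4)*(2 + 2) + V*d(-4, P(1)) = (-4 - 4)*(2 + 2) - 17*(-2 + 4*(-4) + (3/4)*2) = -8*4 - 17*(-2 - 16 + 3/2) = -32 - 17*(-33/2) = -32 + 561/2 = 497/2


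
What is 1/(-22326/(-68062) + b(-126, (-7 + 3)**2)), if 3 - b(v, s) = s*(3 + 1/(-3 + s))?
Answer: -442403/20307512 ≈ -0.021785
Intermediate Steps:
b(v, s) = 3 - s*(3 + 1/(-3 + s))
1/(-22326/(-68062) + b(-126, (-7 + 3)**2)) = 1/(-22326/(-68062) + (-9 - 3*(-7 + 3)**4 + 11*(-7 + 3)**2)/(-3 + (-7 + 3)**2)) = 1/(-22326*(-1/68062) + (-9 - 3*((-4)**2)**2 + 11*(-4)**2)/(-3 + (-4)**2)) = 1/(11163/34031 + (-9 - 3*16**2 + 11*16)/(-3 + 16)) = 1/(11163/34031 + (-9 - 3*256 + 176)/13) = 1/(11163/34031 + (-9 - 768 + 176)/13) = 1/(11163/34031 + (1/13)*(-601)) = 1/(11163/34031 - 601/13) = 1/(-20307512/442403) = -442403/20307512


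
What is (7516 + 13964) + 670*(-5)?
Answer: 18130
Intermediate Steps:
(7516 + 13964) + 670*(-5) = 21480 - 3350 = 18130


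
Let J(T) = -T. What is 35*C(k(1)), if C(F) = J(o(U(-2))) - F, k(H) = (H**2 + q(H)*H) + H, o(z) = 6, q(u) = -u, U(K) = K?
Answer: -245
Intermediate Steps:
k(H) = H (k(H) = (H**2 + (-H)*H) + H = (H**2 - H**2) + H = 0 + H = H)
C(F) = -6 - F (C(F) = -1*6 - F = -6 - F)
35*C(k(1)) = 35*(-6 - 1*1) = 35*(-6 - 1) = 35*(-7) = -245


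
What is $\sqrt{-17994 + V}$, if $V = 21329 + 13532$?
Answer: $\sqrt{16867} \approx 129.87$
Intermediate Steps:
$V = 34861$
$\sqrt{-17994 + V} = \sqrt{-17994 + 34861} = \sqrt{16867}$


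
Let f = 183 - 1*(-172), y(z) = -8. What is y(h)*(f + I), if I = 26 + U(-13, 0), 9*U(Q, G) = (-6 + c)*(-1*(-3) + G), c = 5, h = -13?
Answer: -9136/3 ≈ -3045.3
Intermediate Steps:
U(Q, G) = -⅓ - G/9 (U(Q, G) = ((-6 + 5)*(-1*(-3) + G))/9 = (-(3 + G))/9 = (-3 - G)/9 = -⅓ - G/9)
f = 355 (f = 183 + 172 = 355)
I = 77/3 (I = 26 + (-⅓ - ⅑*0) = 26 + (-⅓ + 0) = 26 - ⅓ = 77/3 ≈ 25.667)
y(h)*(f + I) = -8*(355 + 77/3) = -8*1142/3 = -9136/3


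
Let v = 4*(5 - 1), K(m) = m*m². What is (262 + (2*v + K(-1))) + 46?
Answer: 339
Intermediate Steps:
K(m) = m³
v = 16 (v = 4*4 = 16)
(262 + (2*v + K(-1))) + 46 = (262 + (2*16 + (-1)³)) + 46 = (262 + (32 - 1)) + 46 = (262 + 31) + 46 = 293 + 46 = 339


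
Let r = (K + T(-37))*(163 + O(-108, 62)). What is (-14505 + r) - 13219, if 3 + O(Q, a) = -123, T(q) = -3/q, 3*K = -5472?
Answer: -95209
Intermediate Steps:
K = -1824 (K = (1/3)*(-5472) = -1824)
O(Q, a) = -126 (O(Q, a) = -3 - 123 = -126)
r = -67485 (r = (-1824 - 3/(-37))*(163 - 126) = (-1824 - 3*(-1/37))*37 = (-1824 + 3/37)*37 = -67485/37*37 = -67485)
(-14505 + r) - 13219 = (-14505 - 67485) - 13219 = -81990 - 13219 = -95209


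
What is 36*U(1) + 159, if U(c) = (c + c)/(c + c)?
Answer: 195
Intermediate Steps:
U(c) = 1 (U(c) = (2*c)/((2*c)) = (2*c)*(1/(2*c)) = 1)
36*U(1) + 159 = 36*1 + 159 = 36 + 159 = 195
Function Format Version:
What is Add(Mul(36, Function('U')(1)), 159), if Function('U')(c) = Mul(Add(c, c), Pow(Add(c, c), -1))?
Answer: 195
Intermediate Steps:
Function('U')(c) = 1 (Function('U')(c) = Mul(Mul(2, c), Pow(Mul(2, c), -1)) = Mul(Mul(2, c), Mul(Rational(1, 2), Pow(c, -1))) = 1)
Add(Mul(36, Function('U')(1)), 159) = Add(Mul(36, 1), 159) = Add(36, 159) = 195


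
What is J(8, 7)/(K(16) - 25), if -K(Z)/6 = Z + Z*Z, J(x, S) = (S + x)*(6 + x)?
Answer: -210/1657 ≈ -0.12673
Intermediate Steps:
J(x, S) = (6 + x)*(S + x)
K(Z) = -6*Z - 6*Z² (K(Z) = -6*(Z + Z*Z) = -6*(Z + Z²) = -6*Z - 6*Z²)
J(8, 7)/(K(16) - 25) = (8² + 6*7 + 6*8 + 7*8)/(-6*16*(1 + 16) - 25) = (64 + 42 + 48 + 56)/(-6*16*17 - 25) = 210/(-1632 - 25) = 210/(-1657) = 210*(-1/1657) = -210/1657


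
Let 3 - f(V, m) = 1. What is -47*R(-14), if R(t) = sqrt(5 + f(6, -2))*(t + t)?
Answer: 1316*sqrt(7) ≈ 3481.8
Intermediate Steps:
f(V, m) = 2 (f(V, m) = 3 - 1*1 = 3 - 1 = 2)
R(t) = 2*t*sqrt(7) (R(t) = sqrt(5 + 2)*(t + t) = sqrt(7)*(2*t) = 2*t*sqrt(7))
-47*R(-14) = -94*(-14)*sqrt(7) = -(-1316)*sqrt(7) = 1316*sqrt(7)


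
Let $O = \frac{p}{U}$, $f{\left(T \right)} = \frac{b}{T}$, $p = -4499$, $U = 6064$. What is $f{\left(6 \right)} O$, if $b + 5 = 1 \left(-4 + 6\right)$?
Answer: $\frac{4499}{12128} \approx 0.37096$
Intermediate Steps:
$b = -3$ ($b = -5 + 1 \left(-4 + 6\right) = -5 + 1 \cdot 2 = -5 + 2 = -3$)
$f{\left(T \right)} = - \frac{3}{T}$
$O = - \frac{4499}{6064} \approx -0.74192$
$f{\left(6 \right)} O = - \frac{3}{6} \left(- \frac{4499}{6064}\right) = \left(-3\right) \frac{1}{6} \left(- \frac{4499}{6064}\right) = \left(- \frac{1}{2}\right) \left(- \frac{4499}{6064}\right) = \frac{4499}{12128}$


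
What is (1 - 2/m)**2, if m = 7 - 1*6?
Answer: 1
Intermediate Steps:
m = 1 (m = 7 - 6 = 1)
(1 - 2/m)**2 = (1 - 2/1)**2 = (1 - 2*1)**2 = (1 - 2)**2 = (-1)**2 = 1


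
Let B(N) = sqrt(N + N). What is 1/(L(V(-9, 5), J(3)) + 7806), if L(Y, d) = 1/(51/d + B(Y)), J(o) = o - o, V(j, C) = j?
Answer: 1/7806 ≈ 0.00012811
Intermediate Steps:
J(o) = 0
B(N) = sqrt(2)*sqrt(N) (B(N) = sqrt(2*N) = sqrt(2)*sqrt(N))
L(Y, d) = 1/(51/d + sqrt(2)*sqrt(Y))
1/(L(V(-9, 5), J(3)) + 7806) = 1/(0/(51 + 0*sqrt(2)*sqrt(-9)) + 7806) = 1/(0/(51 + 0*sqrt(2)*(3*I)) + 7806) = 1/(0/(51 + 0) + 7806) = 1/(0/51 + 7806) = 1/(0*(1/51) + 7806) = 1/(0 + 7806) = 1/7806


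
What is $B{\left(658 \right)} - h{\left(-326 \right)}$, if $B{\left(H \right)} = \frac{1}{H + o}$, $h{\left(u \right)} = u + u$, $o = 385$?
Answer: $\frac{680037}{1043} \approx 652.0$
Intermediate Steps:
$h{\left(u \right)} = 2 u$
$B{\left(H \right)} = \frac{1}{385 + H}$ ($B{\left(H \right)} = \frac{1}{H + 385} = \frac{1}{385 + H}$)
$B{\left(658 \right)} - h{\left(-326 \right)} = \frac{1}{385 + 658} - 2 \left(-326\right) = \frac{1}{1043} - -652 = \frac{1}{1043} + 652 = \frac{680037}{1043}$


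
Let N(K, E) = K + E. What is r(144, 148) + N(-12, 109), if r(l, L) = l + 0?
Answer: 241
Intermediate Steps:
r(l, L) = l
N(K, E) = E + K
r(144, 148) + N(-12, 109) = 144 + (109 - 12) = 144 + 97 = 241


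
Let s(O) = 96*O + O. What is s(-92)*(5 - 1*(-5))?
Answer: -89240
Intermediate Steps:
s(O) = 97*O
s(-92)*(5 - 1*(-5)) = (97*(-92))*(5 - 1*(-5)) = -8924*(5 + 5) = -8924*10 = -89240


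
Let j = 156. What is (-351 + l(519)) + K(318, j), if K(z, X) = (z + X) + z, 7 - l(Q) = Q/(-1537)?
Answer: 689095/1537 ≈ 448.34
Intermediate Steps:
l(Q) = 7 + Q/1537 (l(Q) = 7 - Q/(-1537) = 7 - Q*(-1)/1537 = 7 - (-1)*Q/1537 = 7 + Q/1537)
K(z, X) = X + 2*z (K(z, X) = (X + z) + z = X + 2*z)
(-351 + l(519)) + K(318, j) = (-351 + (7 + (1/1537)*519)) + (156 + 2*318) = (-351 + (7 + 519/1537)) + (156 + 636) = (-351 + 11278/1537) + 792 = -528209/1537 + 792 = 689095/1537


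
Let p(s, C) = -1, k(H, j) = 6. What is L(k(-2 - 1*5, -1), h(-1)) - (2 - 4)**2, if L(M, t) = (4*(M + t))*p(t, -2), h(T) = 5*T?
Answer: -8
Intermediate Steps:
L(M, t) = -4*M - 4*t (L(M, t) = (4*(M + t))*(-1) = (4*M + 4*t)*(-1) = -4*M - 4*t)
L(k(-2 - 1*5, -1), h(-1)) - (2 - 4)**2 = (-4*6 - 20*(-1)) - (2 - 4)**2 = (-24 - 4*(-5)) - 1*(-2)**2 = (-24 + 20) - 1*4 = -4 - 4 = -8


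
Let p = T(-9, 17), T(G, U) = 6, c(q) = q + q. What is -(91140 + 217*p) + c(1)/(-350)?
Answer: -16177351/175 ≈ -92442.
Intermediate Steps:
c(q) = 2*q
p = 6
-(91140 + 217*p) + c(1)/(-350) = -217/(1/(420 + 6)) + (2*1)/(-350) = -217/(1/426) + 2*(-1/350) = -217/1/426 - 1/175 = -217*426 - 1/175 = -92442 - 1/175 = -16177351/175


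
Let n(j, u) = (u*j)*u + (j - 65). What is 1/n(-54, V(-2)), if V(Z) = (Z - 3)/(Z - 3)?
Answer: -1/173 ≈ -0.0057803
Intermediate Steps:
V(Z) = 1 (V(Z) = (-3 + Z)/(-3 + Z) = 1)
n(j, u) = -65 + j + j*u**2 (n(j, u) = (j*u)*u + (-65 + j) = j*u**2 + (-65 + j) = -65 + j + j*u**2)
1/n(-54, V(-2)) = 1/(-65 - 54 - 54*1**2) = 1/(-65 - 54 - 54*1) = 1/(-65 - 54 - 54) = 1/(-173) = -1/173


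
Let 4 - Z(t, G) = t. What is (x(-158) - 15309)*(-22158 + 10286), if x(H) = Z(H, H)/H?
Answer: 14359089024/79 ≈ 1.8176e+8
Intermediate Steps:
Z(t, G) = 4 - t
x(H) = (4 - H)/H
(x(-158) - 15309)*(-22158 + 10286) = ((4 - 1*(-158))/(-158) - 15309)*(-22158 + 10286) = (-(4 + 158)/158 - 15309)*(-11872) = (-1/158*162 - 15309)*(-11872) = (-81/79 - 15309)*(-11872) = -1209492/79*(-11872) = 14359089024/79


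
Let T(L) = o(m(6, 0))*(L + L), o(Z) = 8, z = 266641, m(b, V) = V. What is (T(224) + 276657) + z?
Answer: 546882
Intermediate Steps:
T(L) = 16*L (T(L) = 8*(L + L) = 8*(2*L) = 16*L)
(T(224) + 276657) + z = (16*224 + 276657) + 266641 = (3584 + 276657) + 266641 = 280241 + 266641 = 546882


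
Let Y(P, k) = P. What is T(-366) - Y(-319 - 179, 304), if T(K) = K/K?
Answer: 499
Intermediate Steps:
T(K) = 1
T(-366) - Y(-319 - 179, 304) = 1 - (-319 - 179) = 1 - 1*(-498) = 1 + 498 = 499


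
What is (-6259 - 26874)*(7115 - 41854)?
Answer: 1151007287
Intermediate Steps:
(-6259 - 26874)*(7115 - 41854) = -33133*(-34739) = 1151007287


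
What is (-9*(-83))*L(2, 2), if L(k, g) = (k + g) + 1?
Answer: 3735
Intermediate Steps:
L(k, g) = 1 + g + k (L(k, g) = (g + k) + 1 = 1 + g + k)
(-9*(-83))*L(2, 2) = (-9*(-83))*(1 + 2 + 2) = 747*5 = 3735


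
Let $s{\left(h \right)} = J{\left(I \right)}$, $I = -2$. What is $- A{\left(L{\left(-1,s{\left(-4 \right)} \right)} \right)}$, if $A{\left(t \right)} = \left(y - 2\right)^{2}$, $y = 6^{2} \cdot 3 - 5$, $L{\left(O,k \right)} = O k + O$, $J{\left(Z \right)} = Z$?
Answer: $-10201$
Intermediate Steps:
$s{\left(h \right)} = -2$
$L{\left(O,k \right)} = O + O k$
$y = 103$ ($y = 36 \cdot 3 - 5 = 108 - 5 = 103$)
$A{\left(t \right)} = 10201$ ($A{\left(t \right)} = \left(103 - 2\right)^{2} = 101^{2} = 10201$)
$- A{\left(L{\left(-1,s{\left(-4 \right)} \right)} \right)} = \left(-1\right) 10201 = -10201$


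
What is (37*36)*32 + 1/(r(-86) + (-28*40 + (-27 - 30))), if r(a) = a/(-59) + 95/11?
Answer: 32280092279/757322 ≈ 42624.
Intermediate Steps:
r(a) = 95/11 - a/59 (r(a) = a*(-1/59) + 95*(1/11) = -a/59 + 95/11 = 95/11 - a/59)
(37*36)*32 + 1/(r(-86) + (-28*40 + (-27 - 30))) = (37*36)*32 + 1/((95/11 - 1/59*(-86)) + (-28*40 + (-27 - 30))) = 1332*32 + 1/((95/11 + 86/59) + (-1120 - 57)) = 42624 + 1/(6551/649 - 1177) = 42624 + 1/(-757322/649) = 42624 - 649/757322 = 32280092279/757322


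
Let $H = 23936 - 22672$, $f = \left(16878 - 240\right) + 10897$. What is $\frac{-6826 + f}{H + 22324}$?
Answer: $\frac{20709}{23588} \approx 0.87795$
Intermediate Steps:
$f = 27535$ ($f = 16638 + 10897 = 27535$)
$H = 1264$
$\frac{-6826 + f}{H + 22324} = \frac{-6826 + 27535}{1264 + 22324} = \frac{20709}{23588}$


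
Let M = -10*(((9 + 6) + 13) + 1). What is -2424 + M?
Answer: -2714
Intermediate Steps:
M = -290 (M = -10*((15 + 13) + 1) = -10*(28 + 1) = -10*29 = -290)
-2424 + M = -2424 - 290 = -2714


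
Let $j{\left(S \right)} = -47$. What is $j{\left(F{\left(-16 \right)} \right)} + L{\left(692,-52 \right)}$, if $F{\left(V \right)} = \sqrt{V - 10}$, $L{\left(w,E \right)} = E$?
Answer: $-99$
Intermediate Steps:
$F{\left(V \right)} = \sqrt{-10 + V}$
$j{\left(F{\left(-16 \right)} \right)} + L{\left(692,-52 \right)} = -47 - 52 = -99$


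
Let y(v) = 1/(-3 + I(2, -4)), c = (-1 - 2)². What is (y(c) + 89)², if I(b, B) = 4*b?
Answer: 198916/25 ≈ 7956.6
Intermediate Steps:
c = 9 (c = (-3)² = 9)
y(v) = ⅕ (y(v) = 1/(-3 + 4*2) = 1/(-3 + 8) = 1/5 = ⅕)
(y(c) + 89)² = (⅕ + 89)² = (446/5)² = 198916/25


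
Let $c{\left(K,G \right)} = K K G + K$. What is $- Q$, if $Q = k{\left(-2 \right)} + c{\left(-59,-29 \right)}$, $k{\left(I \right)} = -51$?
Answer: $101059$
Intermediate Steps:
$c{\left(K,G \right)} = K + G K^{2}$ ($c{\left(K,G \right)} = K^{2} G + K = G K^{2} + K = K + G K^{2}$)
$Q = -101059$ ($Q = -51 - 59 \left(1 - -1711\right) = -51 - 59 \left(1 + 1711\right) = -51 - 101008 = -101059$)
$- Q = \left(-1\right) \left(-101059\right) = 101059$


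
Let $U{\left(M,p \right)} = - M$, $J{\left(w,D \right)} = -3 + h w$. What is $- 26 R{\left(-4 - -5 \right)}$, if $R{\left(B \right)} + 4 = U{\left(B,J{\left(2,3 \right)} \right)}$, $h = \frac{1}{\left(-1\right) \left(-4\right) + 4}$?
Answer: $130$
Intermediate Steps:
$h = \frac{1}{8}$ ($h = \frac{1}{4 + 4} = \frac{1}{8} \approx 0.125$)
$J{\left(w,D \right)} = -3 + \frac{w}{8}$
$R{\left(B \right)} = -4 - B$
$- 26 R{\left(-4 - -5 \right)} = - 26 \left(-4 - \left(-4 - -5\right)\right) = - 26 \left(-4 - \left(-4 + 5\right)\right) = - 26 \left(-4 - 1\right) = \left(-26\right) \left(-5\right) = 130$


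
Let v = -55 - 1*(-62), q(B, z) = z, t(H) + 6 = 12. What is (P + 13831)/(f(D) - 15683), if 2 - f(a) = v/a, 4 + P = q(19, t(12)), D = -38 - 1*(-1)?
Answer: -511821/580190 ≈ -0.88216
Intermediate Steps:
D = -37 (D = -38 + 1 = -37)
t(H) = 6 (t(H) = -6 + 12 = 6)
P = 2 (P = -4 + 6 = 2)
v = 7 (v = -55 + 62 = 7)
f(a) = 2 - 7/a
(P + 13831)/(f(D) - 15683) = (2 + 13831)/((2 - 7/(-37)) - 15683) = 13833/((2 - 7*(-1/37)) - 15683) = 13833/((2 + 7/37) - 15683) = 13833/(81/37 - 15683) = 13833/(-580190/37) = 13833*(-37/580190) = -511821/580190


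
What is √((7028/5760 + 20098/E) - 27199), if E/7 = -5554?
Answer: I*√147996702998608030/2332680 ≈ 164.92*I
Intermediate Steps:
E = -38878 (E = 7*(-5554) = -38878)
√((7028/5760 + 20098/E) - 27199) = √((7028/5760 + 20098/(-38878)) - 27199) = √((7028*(1/5760) + 20098*(-1/38878)) - 27199) = √((1757/1440 - 10049/19439) - 27199) = √(19683763/27992160 - 27199) = √(-761339076077/27992160) = I*√147996702998608030/2332680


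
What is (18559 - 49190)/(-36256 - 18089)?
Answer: 30631/54345 ≈ 0.56364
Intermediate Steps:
(18559 - 49190)/(-36256 - 18089) = -30631/(-54345) = -30631*(-1/54345) = 30631/54345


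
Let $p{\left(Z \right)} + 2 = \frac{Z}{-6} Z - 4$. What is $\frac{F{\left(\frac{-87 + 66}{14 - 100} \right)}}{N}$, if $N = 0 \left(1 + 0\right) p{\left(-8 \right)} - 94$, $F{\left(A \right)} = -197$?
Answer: $\frac{197}{94} \approx 2.0957$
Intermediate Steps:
$p{\left(Z \right)} = -6 - \frac{Z^{2}}{6}$ ($p{\left(Z \right)} = -2 + \left(\frac{Z}{-6} Z - 4\right) = -2 + \left(Z \left(- \frac{1}{6}\right) Z - 4\right) = -2 + \left(- \frac{Z}{6} Z - 4\right) = -2 - \left(4 + \frac{Z^{2}}{6}\right) = -6 - \frac{Z^{2}}{6}$)
$N = -94$ ($N = 0 \left(1 + 0\right) \left(-6 - \frac{\left(-8\right)^{2}}{6}\right) - 94 = 0 \cdot 1 \left(-6 - \frac{32}{3}\right) - 94 = 0 \left(-6 - \frac{32}{3}\right) - 94 = 0 \left(- \frac{50}{3}\right) - 94 = 0 - 94 = -94$)
$\frac{F{\left(\frac{-87 + 66}{14 - 100} \right)}}{N} = - \frac{197}{-94} = \left(-197\right) \left(- \frac{1}{94}\right) = \frac{197}{94}$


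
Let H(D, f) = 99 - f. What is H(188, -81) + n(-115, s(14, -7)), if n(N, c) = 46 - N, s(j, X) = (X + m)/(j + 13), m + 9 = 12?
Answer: 341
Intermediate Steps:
m = 3 (m = -9 + 12 = 3)
s(j, X) = (3 + X)/(13 + j) (s(j, X) = (X + 3)/(j + 13) = (3 + X)/(13 + j))
H(188, -81) + n(-115, s(14, -7)) = (99 - 1*(-81)) + (46 - 1*(-115)) = (99 + 81) + (46 + 115) = 180 + 161 = 341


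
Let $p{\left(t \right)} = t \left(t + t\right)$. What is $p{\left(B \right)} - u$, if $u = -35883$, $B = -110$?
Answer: $60083$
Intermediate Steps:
$p{\left(t \right)} = 2 t^{2}$ ($p{\left(t \right)} = t 2 t = 2 t^{2}$)
$p{\left(B \right)} - u = 2 \left(-110\right)^{2} - -35883 = 2 \cdot 12100 + 35883 = 24200 + 35883 = 60083$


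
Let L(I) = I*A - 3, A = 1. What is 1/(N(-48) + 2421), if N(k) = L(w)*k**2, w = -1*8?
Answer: -1/22923 ≈ -4.3624e-5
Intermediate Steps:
w = -8
L(I) = -3 + I (L(I) = I*1 - 3 = I - 3 = -3 + I)
N(k) = -11*k**2 (N(k) = (-3 - 8)*k**2 = -11*k**2)
1/(N(-48) + 2421) = 1/(-11*(-48)**2 + 2421) = 1/(-11*2304 + 2421) = 1/(-25344 + 2421) = 1/(-22923) = -1/22923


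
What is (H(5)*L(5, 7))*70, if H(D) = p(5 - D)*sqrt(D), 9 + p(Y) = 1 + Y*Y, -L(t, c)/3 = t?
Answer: 8400*sqrt(5) ≈ 18783.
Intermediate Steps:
L(t, c) = -3*t
p(Y) = -8 + Y**2 (p(Y) = -9 + (1 + Y*Y) = -9 + (1 + Y**2) = -8 + Y**2)
H(D) = sqrt(D)*(-8 + (5 - D)**2) (H(D) = (-8 + (5 - D)**2)*sqrt(D) = sqrt(D)*(-8 + (5 - D)**2))
(H(5)*L(5, 7))*70 = ((sqrt(5)*(-8 + (-5 + 5)**2))*(-3*5))*70 = ((sqrt(5)*(-8 + 0**2))*(-15))*70 = ((sqrt(5)*(-8 + 0))*(-15))*70 = ((sqrt(5)*(-8))*(-15))*70 = (-8*sqrt(5)*(-15))*70 = (120*sqrt(5))*70 = 8400*sqrt(5)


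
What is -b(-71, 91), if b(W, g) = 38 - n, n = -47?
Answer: -85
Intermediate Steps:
b(W, g) = 85 (b(W, g) = 38 - 1*(-47) = 38 + 47 = 85)
-b(-71, 91) = -1*85 = -85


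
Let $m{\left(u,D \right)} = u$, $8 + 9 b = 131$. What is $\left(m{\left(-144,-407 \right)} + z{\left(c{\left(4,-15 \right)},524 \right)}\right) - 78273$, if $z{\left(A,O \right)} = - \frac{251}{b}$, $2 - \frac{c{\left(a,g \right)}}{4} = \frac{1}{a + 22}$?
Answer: $- \frac{3215850}{41} \approx -78435.0$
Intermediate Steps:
$c{\left(a,g \right)} = 8 - \frac{4}{22 + a}$ ($c{\left(a,g \right)} = 8 - \frac{4}{a + 22} = 8 - \frac{4}{22 + a}$)
$b = \frac{41}{3}$ ($b = - \frac{8}{9} + \frac{1}{9} \cdot 131 = - \frac{8}{9} + \frac{131}{9} = \frac{41}{3} \approx 13.667$)
$z{\left(A,O \right)} = - \frac{753}{41}$ ($z{\left(A,O \right)} = - \frac{251}{\frac{41}{3}} = \left(-251\right) \frac{3}{41} = - \frac{753}{41}$)
$\left(m{\left(-144,-407 \right)} + z{\left(c{\left(4,-15 \right)},524 \right)}\right) - 78273 = \left(-144 - \frac{753}{41}\right) - 78273 = - \frac{6657}{41} - 78273 = - \frac{3215850}{41}$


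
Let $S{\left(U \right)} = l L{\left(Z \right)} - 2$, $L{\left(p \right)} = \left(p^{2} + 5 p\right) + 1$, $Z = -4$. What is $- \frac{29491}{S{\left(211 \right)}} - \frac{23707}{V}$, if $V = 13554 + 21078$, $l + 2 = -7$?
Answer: $- \frac{1021924987}{865800} \approx -1180.3$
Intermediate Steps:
$l = -9$ ($l = -2 - 7 = -9$)
$L{\left(p \right)} = 1 + p^{2} + 5 p$
$V = 34632$
$S{\left(U \right)} = 25$ ($S{\left(U \right)} = - 9 \left(1 + \left(-4\right)^{2} + 5 \left(-4\right)\right) - 2 = - 9 \left(1 + 16 - 20\right) - 2 = \left(-9\right) \left(-3\right) - 2 = 27 - 2 = 25$)
$- \frac{29491}{S{\left(211 \right)}} - \frac{23707}{V} = - \frac{29491}{25} - \frac{23707}{34632} = - \frac{1021924987}{865800}$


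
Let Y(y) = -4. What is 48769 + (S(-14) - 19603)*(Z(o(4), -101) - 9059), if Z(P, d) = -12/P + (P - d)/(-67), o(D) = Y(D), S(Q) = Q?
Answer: 11907824356/67 ≈ 1.7773e+8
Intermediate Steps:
o(D) = -4
Z(P, d) = -12/P - P/67 + d/67 (Z(P, d) = -12/P + (P - d)*(-1/67) = -12/P + (-P/67 + d/67) = -12/P - P/67 + d/67)
48769 + (S(-14) - 19603)*(Z(o(4), -101) - 9059) = 48769 + (-14 - 19603)*((-12/(-4) - 1/67*(-4) + (1/67)*(-101)) - 9059) = 48769 - 19617*((-12*(-¼) + 4/67 - 101/67) - 9059) = 48769 - 19617*((3 + 4/67 - 101/67) - 9059) = 48769 - 19617*(104/67 - 9059) = 48769 - 19617*(-606849/67) = 48769 + 11904556833/67 = 11907824356/67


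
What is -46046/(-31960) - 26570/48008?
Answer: 1251286/1410235 ≈ 0.88729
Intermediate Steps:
-46046/(-31960) - 26570/48008 = -46046*(-1/31960) - 26570*1/48008 = 23023/15980 - 13285/24004 = 1251286/1410235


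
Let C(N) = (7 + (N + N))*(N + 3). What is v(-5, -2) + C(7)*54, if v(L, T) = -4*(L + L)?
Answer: 11380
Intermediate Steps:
v(L, T) = -8*L
C(N) = (3 + N)*(7 + 2*N) (C(N) = (7 + 2*N)*(3 + N) = (3 + N)*(7 + 2*N))
v(-5, -2) + C(7)*54 = -8*(-5) + (21 + 2*7**2 + 13*7)*54 = 40 + (21 + 2*49 + 91)*54 = 40 + (21 + 98 + 91)*54 = 40 + 210*54 = 40 + 11340 = 11380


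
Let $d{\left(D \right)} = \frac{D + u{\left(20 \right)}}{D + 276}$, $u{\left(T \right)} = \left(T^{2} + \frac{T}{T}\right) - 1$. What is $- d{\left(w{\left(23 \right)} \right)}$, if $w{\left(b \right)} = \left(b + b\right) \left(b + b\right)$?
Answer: $- \frac{629}{598} \approx -1.0518$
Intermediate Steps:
$u{\left(T \right)} = T^{2}$ ($u{\left(T \right)} = \left(T^{2} + 1\right) - 1 = \left(1 + T^{2}\right) - 1 = T^{2}$)
$w{\left(b \right)} = 4 b^{2}$ ($w{\left(b \right)} = 2 b 2 b = 4 b^{2}$)
$d{\left(D \right)} = \frac{400 + D}{276 + D}$ ($d{\left(D \right)} = \frac{D + 20^{2}}{D + 276} = \frac{D + 400}{276 + D} = \frac{400 + D}{276 + D}$)
$- d{\left(w{\left(23 \right)} \right)} = - \frac{400 + 4 \cdot 23^{2}}{276 + 4 \cdot 23^{2}} = - \frac{400 + 4 \cdot 529}{276 + 4 \cdot 529} = - \frac{400 + 2116}{276 + 2116} = - \frac{2516}{2392} = \left(-1\right) \frac{629}{598} = - \frac{629}{598}$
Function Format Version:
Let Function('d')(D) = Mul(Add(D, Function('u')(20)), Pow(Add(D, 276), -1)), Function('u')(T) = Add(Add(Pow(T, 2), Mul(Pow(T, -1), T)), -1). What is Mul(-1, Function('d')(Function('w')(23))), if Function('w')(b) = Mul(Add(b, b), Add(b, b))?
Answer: Rational(-629, 598) ≈ -1.0518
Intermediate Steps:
Function('u')(T) = Pow(T, 2) (Function('u')(T) = Add(Add(Pow(T, 2), 1), -1) = Add(Add(1, Pow(T, 2)), -1) = Pow(T, 2))
Function('w')(b) = Mul(4, Pow(b, 2)) (Function('w')(b) = Mul(Mul(2, b), Mul(2, b)) = Mul(4, Pow(b, 2)))
Function('d')(D) = Mul(Pow(Add(276, D), -1), Add(400, D)) (Function('d')(D) = Mul(Add(D, Pow(20, 2)), Pow(Add(D, 276), -1)) = Mul(Add(D, 400), Pow(Add(276, D), -1)) = Mul(Add(400, D), Pow(Add(276, D), -1)) = Mul(Pow(Add(276, D), -1), Add(400, D)))
Mul(-1, Function('d')(Function('w')(23))) = Mul(-1, Mul(Pow(Add(276, Mul(4, Pow(23, 2))), -1), Add(400, Mul(4, Pow(23, 2))))) = Mul(-1, Mul(Pow(Add(276, Mul(4, 529)), -1), Add(400, Mul(4, 529)))) = Mul(-1, Mul(Pow(Add(276, 2116), -1), Add(400, 2116))) = Mul(-1, Mul(Pow(2392, -1), 2516)) = Mul(-1, Mul(Rational(1, 2392), 2516)) = Mul(-1, Rational(629, 598)) = Rational(-629, 598)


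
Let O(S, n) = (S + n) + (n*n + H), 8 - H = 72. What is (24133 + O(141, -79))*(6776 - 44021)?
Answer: -1131205140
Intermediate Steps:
H = -64 (H = 8 - 1*72 = 8 - 72 = -64)
O(S, n) = -64 + S + n + n² (O(S, n) = (S + n) + (n*n - 64) = (S + n) + (n² - 64) = (S + n) + (-64 + n²) = -64 + S + n + n²)
(24133 + O(141, -79))*(6776 - 44021) = (24133 + (-64 + 141 - 79 + (-79)²))*(6776 - 44021) = (24133 + (-64 + 141 - 79 + 6241))*(-37245) = (24133 + 6239)*(-37245) = 30372*(-37245) = -1131205140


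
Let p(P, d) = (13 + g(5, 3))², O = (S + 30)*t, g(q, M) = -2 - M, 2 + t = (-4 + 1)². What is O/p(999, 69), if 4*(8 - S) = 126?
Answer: 91/128 ≈ 0.71094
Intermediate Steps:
S = -47/2 (S = 8 - ¼*126 = 8 - 63/2 = -47/2 ≈ -23.500)
t = 7 (t = -2 + (-4 + 1)² = -2 + (-3)² = -2 + 9 = 7)
O = 91/2 (O = (-47/2 + 30)*7 = (13/2)*7 = 91/2 ≈ 45.500)
p(P, d) = 64 (p(P, d) = (13 + (-2 - 1*3))² = (13 + (-2 - 3))² = (13 - 5)² = 8² = 64)
O/p(999, 69) = (91/2)/64 = (91/2)*(1/64) = 91/128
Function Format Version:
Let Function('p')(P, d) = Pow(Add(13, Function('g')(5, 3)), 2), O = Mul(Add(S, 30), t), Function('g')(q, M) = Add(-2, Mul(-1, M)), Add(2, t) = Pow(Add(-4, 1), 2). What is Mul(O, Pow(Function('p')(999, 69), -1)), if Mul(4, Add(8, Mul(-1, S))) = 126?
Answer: Rational(91, 128) ≈ 0.71094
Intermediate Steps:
S = Rational(-47, 2) (S = Add(8, Mul(Rational(-1, 4), 126)) = Add(8, Rational(-63, 2)) = Rational(-47, 2) ≈ -23.500)
t = 7 (t = Add(-2, Pow(Add(-4, 1), 2)) = Add(-2, Pow(-3, 2)) = Add(-2, 9) = 7)
O = Rational(91, 2) (O = Mul(Add(Rational(-47, 2), 30), 7) = Mul(Rational(13, 2), 7) = Rational(91, 2) ≈ 45.500)
Function('p')(P, d) = 64 (Function('p')(P, d) = Pow(Add(13, Add(-2, Mul(-1, 3))), 2) = Pow(Add(13, Add(-2, -3)), 2) = Pow(Add(13, -5), 2) = Pow(8, 2) = 64)
Mul(O, Pow(Function('p')(999, 69), -1)) = Mul(Rational(91, 2), Pow(64, -1)) = Mul(Rational(91, 2), Rational(1, 64)) = Rational(91, 128)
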